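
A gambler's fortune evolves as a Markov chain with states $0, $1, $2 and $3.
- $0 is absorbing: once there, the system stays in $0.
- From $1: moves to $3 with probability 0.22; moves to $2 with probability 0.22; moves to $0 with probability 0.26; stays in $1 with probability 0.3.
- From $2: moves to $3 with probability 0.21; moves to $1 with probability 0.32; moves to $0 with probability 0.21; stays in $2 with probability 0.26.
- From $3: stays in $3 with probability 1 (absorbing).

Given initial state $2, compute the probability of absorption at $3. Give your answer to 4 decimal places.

Let h(s) be the probability of absorption at $3 starting from transient state s. Then h($3) = 1 and h($0) = 0. By first-step analysis:
h($1) = 0.26·0 + 0.3·h($1) + 0.22·h($2) + 0.22·1
h($2) = 0.21·0 + 0.32·h($1) + 0.26·h($2) + 0.21·1
Solving: h($1) = 0.4669, h($2) = 0.4857.
Starting from $2, the probability is 0.4857.

0.4857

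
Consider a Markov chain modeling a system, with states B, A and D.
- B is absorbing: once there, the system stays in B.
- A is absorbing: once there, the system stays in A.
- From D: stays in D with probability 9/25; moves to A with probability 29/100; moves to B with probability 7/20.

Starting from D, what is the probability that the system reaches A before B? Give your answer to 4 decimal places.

Let h(s) be the probability of absorption at A starting from transient state s. Then h(A) = 1 and h(B) = 0. By first-step analysis:
h(D) = 0.35·0 + 0.29·1 + 0.36·h(D)
Solving: h(D) = 0.4531.
Starting from D, the probability is 0.4531.

0.4531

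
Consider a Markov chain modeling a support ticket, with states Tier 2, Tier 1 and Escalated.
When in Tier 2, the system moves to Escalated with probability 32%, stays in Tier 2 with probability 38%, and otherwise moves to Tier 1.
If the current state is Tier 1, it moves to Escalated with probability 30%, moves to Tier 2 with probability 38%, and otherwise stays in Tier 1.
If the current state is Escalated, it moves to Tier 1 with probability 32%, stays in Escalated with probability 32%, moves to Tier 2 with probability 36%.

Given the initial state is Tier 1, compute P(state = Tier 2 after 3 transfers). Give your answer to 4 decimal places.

0.3737

Propagate the distribution vector 3 transfers from Tier 1.
After 0 transfers: (0.0000, 1.0000, 0.0000)
After 1 transfer: (0.3800, 0.3200, 0.3000)
After 2 transfers: (0.3740, 0.3124, 0.3136)
After 3 transfers: (0.3737, 0.3125, 0.3138)
P(in Tier 2 after 3 transfers) = 0.3737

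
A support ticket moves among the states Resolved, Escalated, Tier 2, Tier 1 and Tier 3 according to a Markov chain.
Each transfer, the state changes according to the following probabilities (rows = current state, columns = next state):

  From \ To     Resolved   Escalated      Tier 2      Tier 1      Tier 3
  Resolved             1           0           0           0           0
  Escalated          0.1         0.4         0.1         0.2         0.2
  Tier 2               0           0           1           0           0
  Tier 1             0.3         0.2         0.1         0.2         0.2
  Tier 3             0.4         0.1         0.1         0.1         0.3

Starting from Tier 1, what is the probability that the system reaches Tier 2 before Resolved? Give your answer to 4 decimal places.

Let h(s) be the probability of absorption at Tier 2 starting from transient state s. Then h(Tier 2) = 1 and h(Resolved) = 0. By first-step analysis:
h(Escalated) = 0.1·0 + 0.4·h(Escalated) + 0.1·1 + 0.2·h(Tier 1) + 0.2·h(Tier 3)
h(Tier 1) = 0.3·0 + 0.2·h(Escalated) + 0.1·1 + 0.2·h(Tier 1) + 0.2·h(Tier 3)
h(Tier 3) = 0.4·0 + 0.1·h(Escalated) + 0.1·1 + 0.1·h(Tier 1) + 0.3·h(Tier 3)
Solving: h(Escalated) = 0.3309, h(Tier 1) = 0.2647, h(Tier 3) = 0.2279.
Starting from Tier 1, the probability is 0.2647.

0.2647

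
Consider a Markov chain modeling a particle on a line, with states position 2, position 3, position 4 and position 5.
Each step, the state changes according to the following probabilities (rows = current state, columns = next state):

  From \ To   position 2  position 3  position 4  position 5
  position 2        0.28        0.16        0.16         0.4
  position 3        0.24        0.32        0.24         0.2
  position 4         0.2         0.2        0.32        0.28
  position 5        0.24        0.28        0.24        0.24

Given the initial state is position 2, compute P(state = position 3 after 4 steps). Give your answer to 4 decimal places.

Propagate the distribution vector 4 steps from position 2.
After 0 steps: (1.0000, 0.0000, 0.0000, 0.0000)
After 1 step: (0.2800, 0.1600, 0.1600, 0.4000)
After 2 steps: (0.2448, 0.2400, 0.2304, 0.2848)
After 3 steps: (0.2406, 0.2418, 0.2388, 0.2788)
After 4 steps: (0.2401, 0.2417, 0.2399, 0.2784)
P(in position 3 after 4 steps) = 0.2417

0.2417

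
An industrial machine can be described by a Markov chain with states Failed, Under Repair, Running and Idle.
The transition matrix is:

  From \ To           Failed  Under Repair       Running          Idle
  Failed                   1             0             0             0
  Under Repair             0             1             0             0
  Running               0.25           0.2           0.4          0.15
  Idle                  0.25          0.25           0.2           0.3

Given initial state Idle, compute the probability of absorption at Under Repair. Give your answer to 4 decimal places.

Let h(s) be the probability of absorption at Under Repair starting from transient state s. Then h(Under Repair) = 1 and h(Failed) = 0. By first-step analysis:
h(Running) = 0.25·0 + 0.2·1 + 0.4·h(Running) + 0.15·h(Idle)
h(Idle) = 0.25·0 + 0.25·1 + 0.2·h(Running) + 0.3·h(Idle)
Solving: h(Running) = 0.4551, h(Idle) = 0.4872.
Starting from Idle, the probability is 0.4872.

0.4872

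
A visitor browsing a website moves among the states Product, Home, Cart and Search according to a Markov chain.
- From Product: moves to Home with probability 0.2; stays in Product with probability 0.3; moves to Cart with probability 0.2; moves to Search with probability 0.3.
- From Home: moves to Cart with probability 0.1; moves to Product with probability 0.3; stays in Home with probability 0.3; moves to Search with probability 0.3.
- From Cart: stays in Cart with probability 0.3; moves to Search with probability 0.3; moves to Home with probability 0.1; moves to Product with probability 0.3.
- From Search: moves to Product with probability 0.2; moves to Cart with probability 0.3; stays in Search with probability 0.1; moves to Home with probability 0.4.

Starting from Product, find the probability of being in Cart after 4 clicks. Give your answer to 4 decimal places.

Propagate the distribution vector 4 clicks from Product.
After 0 clicks: (1.0000, 0.0000, 0.0000, 0.0000)
After 1 click: (0.3000, 0.2000, 0.2000, 0.3000)
After 2 clicks: (0.2700, 0.2600, 0.2300, 0.2400)
After 3 clicks: (0.2760, 0.2510, 0.2210, 0.2520)
After 4 clicks: (0.2748, 0.2534, 0.2222, 0.2496)
P(in Cart after 4 clicks) = 0.2222

0.2222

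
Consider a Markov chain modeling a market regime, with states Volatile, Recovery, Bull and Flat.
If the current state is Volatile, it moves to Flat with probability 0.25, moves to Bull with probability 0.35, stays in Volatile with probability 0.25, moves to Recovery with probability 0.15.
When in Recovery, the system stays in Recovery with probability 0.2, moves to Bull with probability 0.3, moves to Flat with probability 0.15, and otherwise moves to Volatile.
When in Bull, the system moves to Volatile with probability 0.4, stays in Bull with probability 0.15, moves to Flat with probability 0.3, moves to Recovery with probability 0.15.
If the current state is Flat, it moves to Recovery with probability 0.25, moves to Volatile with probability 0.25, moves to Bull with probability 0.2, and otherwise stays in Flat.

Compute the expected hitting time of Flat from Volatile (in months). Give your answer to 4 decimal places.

4.0247

Let t(s) be the expected number of months to first reach Flat from state s, with t(Flat) = 0. Conditioning on the first month:
t(Volatile) = 1 + 0.25·t(Volatile) + 0.15·t(Recovery) + 0.35·t(Bull)
t(Recovery) = 1 + 0.35·t(Volatile) + 0.2·t(Recovery) + 0.3·t(Bull)
t(Bull) = 1 + 0.4·t(Volatile) + 0.15·t(Recovery) + 0.15·t(Bull)
Solving: t(Volatile) = 4.0247, t(Recovery) = 4.4572, t(Bull) = 3.8570.
Expected months from Volatile to Flat: 4.0247.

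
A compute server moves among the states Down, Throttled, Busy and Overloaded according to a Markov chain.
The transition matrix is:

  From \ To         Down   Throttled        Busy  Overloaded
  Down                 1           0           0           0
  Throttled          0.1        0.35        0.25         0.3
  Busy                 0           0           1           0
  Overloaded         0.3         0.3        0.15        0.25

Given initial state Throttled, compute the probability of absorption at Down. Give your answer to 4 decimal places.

Let h(s) be the probability of absorption at Down starting from transient state s. Then h(Down) = 1 and h(Busy) = 0. By first-step analysis:
h(Throttled) = 0.1·1 + 0.35·h(Throttled) + 0.25·0 + 0.3·h(Overloaded)
h(Overloaded) = 0.3·1 + 0.3·h(Throttled) + 0.15·0 + 0.25·h(Overloaded)
Solving: h(Throttled) = 0.4151, h(Overloaded) = 0.5660.
Starting from Throttled, the probability is 0.4151.

0.4151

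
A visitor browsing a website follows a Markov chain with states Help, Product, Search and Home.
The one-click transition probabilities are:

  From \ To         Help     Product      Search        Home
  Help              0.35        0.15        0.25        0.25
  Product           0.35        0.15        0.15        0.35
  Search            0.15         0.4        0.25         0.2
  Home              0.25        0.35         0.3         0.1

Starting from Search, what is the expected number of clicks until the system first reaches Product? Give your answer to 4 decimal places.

2.9623

Let t(s) be the expected number of clicks to first reach Product from state s, with t(Product) = 0. Conditioning on the first click:
t(Help) = 1 + 0.35·t(Help) + 0.25·t(Search) + 0.25·t(Home)
t(Search) = 1 + 0.15·t(Help) + 0.25·t(Search) + 0.2·t(Home)
t(Home) = 1 + 0.25·t(Help) + 0.3·t(Search) + 0.1·t(Home)
Solving: t(Help) = 3.9018, t(Search) = 2.9623, t(Home) = 3.1824.
Expected clicks from Search to Product: 2.9623.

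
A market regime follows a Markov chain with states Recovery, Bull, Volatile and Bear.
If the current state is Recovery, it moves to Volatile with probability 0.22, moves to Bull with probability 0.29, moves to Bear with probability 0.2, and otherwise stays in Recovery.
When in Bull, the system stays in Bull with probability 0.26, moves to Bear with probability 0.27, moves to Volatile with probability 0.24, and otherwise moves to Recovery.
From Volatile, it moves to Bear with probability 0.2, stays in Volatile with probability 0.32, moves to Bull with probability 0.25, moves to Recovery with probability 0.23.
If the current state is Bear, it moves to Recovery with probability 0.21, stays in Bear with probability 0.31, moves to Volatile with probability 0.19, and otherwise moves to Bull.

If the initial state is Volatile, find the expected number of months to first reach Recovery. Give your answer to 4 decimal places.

Let t(s) be the expected number of months to first reach Recovery from state s, with t(Recovery) = 0. Conditioning on the first month:
t(Bull) = 1 + 0.26·t(Bull) + 0.24·t(Volatile) + 0.27·t(Bear)
t(Volatile) = 1 + 0.25·t(Bull) + 0.32·t(Volatile) + 0.2·t(Bear)
t(Bear) = 1 + 0.29·t(Bull) + 0.19·t(Volatile) + 0.31·t(Bear)
Solving: t(Bull) = 4.4497, t(Volatile) = 4.4426, t(Bear) = 4.5428.
Expected months from Volatile to Recovery: 4.4426.

4.4426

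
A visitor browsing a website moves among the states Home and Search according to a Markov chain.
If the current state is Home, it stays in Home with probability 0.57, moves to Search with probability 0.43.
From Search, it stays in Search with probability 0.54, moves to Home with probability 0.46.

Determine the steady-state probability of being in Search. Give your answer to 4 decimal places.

Let the stationary distribution be π with π = πP and π_1 + π_2 = 1.
π_1 = 0.57·π_1 + 0.46·π_2
Solving with the normalization constraint gives π = (0.5169, 0.4831).
So the stationary probability of Search is 0.4831.

0.4831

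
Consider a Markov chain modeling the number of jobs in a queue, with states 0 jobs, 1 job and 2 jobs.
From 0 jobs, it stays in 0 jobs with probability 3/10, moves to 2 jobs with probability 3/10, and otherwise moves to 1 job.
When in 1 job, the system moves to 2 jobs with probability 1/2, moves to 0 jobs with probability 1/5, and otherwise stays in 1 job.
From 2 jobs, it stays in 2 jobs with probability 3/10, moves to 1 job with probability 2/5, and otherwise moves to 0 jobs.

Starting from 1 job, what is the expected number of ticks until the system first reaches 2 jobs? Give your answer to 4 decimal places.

Let t(s) be the expected number of ticks to first reach 2 jobs from state s, with t(2 jobs) = 0. Conditioning on the first tick:
t(0 jobs) = 1 + 0.3·t(0 jobs) + 0.4·t(1 job)
t(1 job) = 1 + 0.2·t(0 jobs) + 0.3·t(1 job)
Solving: t(0 jobs) = 2.6829, t(1 job) = 2.1951.
Expected ticks from 1 job to 2 jobs: 2.1951.

2.1951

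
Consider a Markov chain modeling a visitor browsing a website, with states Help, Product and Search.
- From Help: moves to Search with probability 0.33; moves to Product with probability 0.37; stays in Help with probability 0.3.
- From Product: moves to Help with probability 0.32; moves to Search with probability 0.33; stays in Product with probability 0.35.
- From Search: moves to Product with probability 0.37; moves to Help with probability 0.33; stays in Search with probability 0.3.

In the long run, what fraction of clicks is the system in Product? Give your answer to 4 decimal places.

Let the stationary distribution be π with π = πP and π_1 + π_2 + π_3 = 1.
π_1 = 0.3·π_1 + 0.32·π_2 + 0.33·π_3
π_2 = 0.37·π_1 + 0.35·π_2 + 0.37·π_3
Solving with the normalization constraint gives π = (0.3169, 0.3627, 0.3204).
So the stationary probability of Product is 0.3627.

0.3627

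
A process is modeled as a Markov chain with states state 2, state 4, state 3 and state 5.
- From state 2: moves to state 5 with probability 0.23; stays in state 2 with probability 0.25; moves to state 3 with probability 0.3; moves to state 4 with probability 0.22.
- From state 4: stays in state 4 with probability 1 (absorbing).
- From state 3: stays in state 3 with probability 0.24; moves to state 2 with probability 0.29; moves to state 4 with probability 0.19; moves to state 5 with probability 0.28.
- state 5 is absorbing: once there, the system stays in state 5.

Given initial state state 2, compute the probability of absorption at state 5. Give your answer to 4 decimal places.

Let h(s) be the probability of absorption at state 5 starting from transient state s. Then h(state 5) = 1 and h(state 4) = 0. By first-step analysis:
h(state 2) = 0.25·h(state 2) + 0.22·0 + 0.3·h(state 3) + 0.23·1
h(state 3) = 0.29·h(state 2) + 0.19·0 + 0.24·h(state 3) + 0.28·1
Solving: h(state 2) = 0.5358, h(state 3) = 0.5729.
Starting from state 2, the probability is 0.5358.

0.5358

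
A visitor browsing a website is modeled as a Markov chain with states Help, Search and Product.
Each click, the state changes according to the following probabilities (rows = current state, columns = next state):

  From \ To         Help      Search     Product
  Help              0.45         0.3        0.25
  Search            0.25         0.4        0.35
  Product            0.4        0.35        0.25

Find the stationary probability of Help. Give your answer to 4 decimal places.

Let the stationary distribution be π with π = πP and π_1 + π_2 + π_3 = 1.
π_1 = 0.45·π_1 + 0.25·π_2 + 0.4·π_3
π_2 = 0.3·π_1 + 0.4·π_2 + 0.35·π_3
Solving with the normalization constraint gives π = (0.3659, 0.3492, 0.2849).
So the stationary probability of Help is 0.3659.

0.3659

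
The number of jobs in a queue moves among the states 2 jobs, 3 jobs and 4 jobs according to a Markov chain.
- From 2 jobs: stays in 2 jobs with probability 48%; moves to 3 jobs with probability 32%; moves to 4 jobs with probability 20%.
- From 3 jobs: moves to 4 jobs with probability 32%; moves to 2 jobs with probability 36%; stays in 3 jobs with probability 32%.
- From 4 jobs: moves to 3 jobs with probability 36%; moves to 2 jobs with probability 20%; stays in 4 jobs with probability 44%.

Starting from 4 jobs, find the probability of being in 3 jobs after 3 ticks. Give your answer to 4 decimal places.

Propagate the distribution vector 3 ticks from 4 jobs.
After 0 ticks: (0.0000, 0.0000, 1.0000)
After 1 tick: (0.2000, 0.3600, 0.4400)
After 2 ticks: (0.3136, 0.3376, 0.3488)
After 3 ticks: (0.3418, 0.3340, 0.3242)
P(in 3 jobs after 3 ticks) = 0.3340

0.3340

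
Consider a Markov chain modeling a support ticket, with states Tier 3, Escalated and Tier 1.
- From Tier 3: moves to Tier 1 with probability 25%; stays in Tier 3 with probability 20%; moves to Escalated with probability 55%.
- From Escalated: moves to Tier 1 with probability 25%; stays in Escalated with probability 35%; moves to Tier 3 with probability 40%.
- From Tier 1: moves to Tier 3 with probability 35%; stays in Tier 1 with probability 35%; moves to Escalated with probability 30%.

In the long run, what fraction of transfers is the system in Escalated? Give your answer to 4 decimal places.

0.4005

Let the stationary distribution be π with π = πP and π_1 + π_2 + π_3 = 1.
π_1 = 0.2·π_1 + 0.4·π_2 + 0.35·π_3
π_2 = 0.55·π_1 + 0.35·π_2 + 0.3·π_3
Solving with the normalization constraint gives π = (0.3218, 0.4005, 0.2778).
So the stationary probability of Escalated is 0.4005.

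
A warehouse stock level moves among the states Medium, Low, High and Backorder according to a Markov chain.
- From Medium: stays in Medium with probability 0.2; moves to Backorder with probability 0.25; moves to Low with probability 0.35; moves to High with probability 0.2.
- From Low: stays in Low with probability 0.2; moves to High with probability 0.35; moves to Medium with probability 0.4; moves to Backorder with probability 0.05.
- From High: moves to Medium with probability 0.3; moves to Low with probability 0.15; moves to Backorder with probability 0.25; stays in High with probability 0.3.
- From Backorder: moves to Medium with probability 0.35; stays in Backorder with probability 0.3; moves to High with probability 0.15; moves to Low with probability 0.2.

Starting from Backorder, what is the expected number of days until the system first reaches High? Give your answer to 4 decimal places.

Let t(s) be the expected number of days to first reach High from state s, with t(High) = 0. Conditioning on the first day:
t(Medium) = 1 + 0.2·t(Medium) + 0.35·t(Low) + 0.25·t(Backorder)
t(Low) = 1 + 0.4·t(Medium) + 0.2·t(Low) + 0.05·t(Backorder)
t(Backorder) = 1 + 0.35·t(Medium) + 0.2·t(Low) + 0.3·t(Backorder)
Solving: t(Medium) = 4.3213, t(Low) = 3.7011, t(Backorder) = 4.6467.
Expected days from Backorder to High: 4.6467.

4.6467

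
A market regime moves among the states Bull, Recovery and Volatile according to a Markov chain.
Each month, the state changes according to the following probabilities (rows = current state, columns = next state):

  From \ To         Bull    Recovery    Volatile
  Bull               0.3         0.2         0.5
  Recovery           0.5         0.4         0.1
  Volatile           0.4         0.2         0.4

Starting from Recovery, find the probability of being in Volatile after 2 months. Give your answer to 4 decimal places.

Sum over the intermediate state after 1 month:
P = P(Recovery→Bull)·P(Bull→Volatile) + P(Recovery→Recovery)·P(Recovery→Volatile) + P(Recovery→Volatile)·P(Volatile→Volatile)
  = 0.5×0.5 + 0.4×0.1 + 0.1×0.4
  = 0.2500 + 0.0400 + 0.0400 = 0.3300

0.3300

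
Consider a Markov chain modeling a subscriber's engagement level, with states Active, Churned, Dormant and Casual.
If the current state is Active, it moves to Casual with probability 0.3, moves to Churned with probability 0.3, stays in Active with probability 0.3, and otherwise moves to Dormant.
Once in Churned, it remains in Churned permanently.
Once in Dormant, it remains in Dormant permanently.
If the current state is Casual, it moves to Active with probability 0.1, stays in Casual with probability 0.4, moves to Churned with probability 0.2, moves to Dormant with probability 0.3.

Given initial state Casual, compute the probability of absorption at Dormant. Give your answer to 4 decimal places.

Let h(s) be the probability of absorption at Dormant starting from transient state s. Then h(Dormant) = 1 and h(Churned) = 0. By first-step analysis:
h(Active) = 0.3·h(Active) + 0.3·0 + 0.1·1 + 0.3·h(Casual)
h(Casual) = 0.1·h(Active) + 0.2·0 + 0.3·1 + 0.4·h(Casual)
Solving: h(Active) = 0.3846, h(Casual) = 0.5641.
Starting from Casual, the probability is 0.5641.

0.5641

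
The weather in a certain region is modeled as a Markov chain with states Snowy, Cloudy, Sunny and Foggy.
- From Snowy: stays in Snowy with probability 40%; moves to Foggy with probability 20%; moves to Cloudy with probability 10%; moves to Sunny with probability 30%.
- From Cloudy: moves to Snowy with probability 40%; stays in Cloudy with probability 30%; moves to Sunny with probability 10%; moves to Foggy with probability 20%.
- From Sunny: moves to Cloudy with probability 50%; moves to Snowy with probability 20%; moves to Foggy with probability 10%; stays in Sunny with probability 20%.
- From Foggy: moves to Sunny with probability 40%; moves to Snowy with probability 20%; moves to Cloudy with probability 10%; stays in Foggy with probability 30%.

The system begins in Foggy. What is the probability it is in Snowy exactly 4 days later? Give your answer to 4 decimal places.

0.3144

Propagate the distribution vector 4 days from Foggy.
After 0 days: (0.0000, 0.0000, 0.0000, 1.0000)
After 1 day: (0.2000, 0.1000, 0.4000, 0.3000)
After 2 days: (0.2600, 0.2800, 0.2700, 0.1900)
After 3 days: (0.3080, 0.2640, 0.2360, 0.1920)
After 4 days: (0.3144, 0.2472, 0.2428, 0.1956)
P(in Snowy after 4 days) = 0.3144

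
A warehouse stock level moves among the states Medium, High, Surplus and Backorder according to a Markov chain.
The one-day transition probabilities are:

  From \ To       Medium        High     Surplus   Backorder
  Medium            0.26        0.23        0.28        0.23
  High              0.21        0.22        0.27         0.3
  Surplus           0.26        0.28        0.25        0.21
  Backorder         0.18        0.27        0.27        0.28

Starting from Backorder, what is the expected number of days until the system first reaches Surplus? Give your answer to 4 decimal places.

Let t(s) be the expected number of days to first reach Surplus from state s, with t(Surplus) = 0. Conditioning on the first day:
t(Medium) = 1 + 0.26·t(Medium) + 0.23·t(High) + 0.23·t(Backorder)
t(High) = 1 + 0.21·t(Medium) + 0.22·t(High) + 0.3·t(Backorder)
t(Backorder) = 1 + 0.18·t(Medium) + 0.27·t(High) + 0.28·t(Backorder)
Solving: t(Medium) = 3.6361, t(High) = 3.6748, t(Backorder) = 3.6760.
Expected days from Backorder to Surplus: 3.6760.

3.6760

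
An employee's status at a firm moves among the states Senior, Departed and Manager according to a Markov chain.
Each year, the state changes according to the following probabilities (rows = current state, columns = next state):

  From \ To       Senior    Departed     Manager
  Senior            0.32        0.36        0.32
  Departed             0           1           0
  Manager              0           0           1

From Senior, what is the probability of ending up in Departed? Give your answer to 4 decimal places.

0.5294

Let h(s) be the probability of absorption at Departed starting from transient state s. Then h(Departed) = 1 and h(Manager) = 0. By first-step analysis:
h(Senior) = 0.32·h(Senior) + 0.36·1 + 0.32·0
Solving: h(Senior) = 0.5294.
Starting from Senior, the probability is 0.5294.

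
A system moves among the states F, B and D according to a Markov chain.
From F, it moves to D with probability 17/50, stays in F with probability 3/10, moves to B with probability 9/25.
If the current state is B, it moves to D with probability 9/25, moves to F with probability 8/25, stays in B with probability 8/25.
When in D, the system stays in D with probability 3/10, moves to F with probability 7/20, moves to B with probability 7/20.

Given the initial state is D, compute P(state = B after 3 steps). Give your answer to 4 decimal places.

Propagate the distribution vector 3 steps from D.
After 0 steps: (0.0000, 0.0000, 1.0000)
After 1 step: (0.3500, 0.3500, 0.3000)
After 2 steps: (0.3220, 0.3430, 0.3350)
After 3 steps: (0.3236, 0.3429, 0.3335)
P(in B after 3 steps) = 0.3429

0.3429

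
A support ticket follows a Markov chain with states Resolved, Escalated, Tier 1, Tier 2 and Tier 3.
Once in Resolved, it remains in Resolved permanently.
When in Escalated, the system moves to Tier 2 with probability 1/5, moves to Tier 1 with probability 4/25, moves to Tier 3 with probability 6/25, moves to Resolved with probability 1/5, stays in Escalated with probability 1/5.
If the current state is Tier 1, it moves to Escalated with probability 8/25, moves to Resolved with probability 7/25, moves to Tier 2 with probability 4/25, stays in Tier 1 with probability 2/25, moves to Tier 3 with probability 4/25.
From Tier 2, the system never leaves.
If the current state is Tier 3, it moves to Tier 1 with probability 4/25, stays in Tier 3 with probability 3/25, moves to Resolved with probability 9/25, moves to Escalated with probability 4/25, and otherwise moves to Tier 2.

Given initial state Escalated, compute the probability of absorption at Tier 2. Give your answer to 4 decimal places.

Let h(s) be the probability of absorption at Tier 2 starting from transient state s. Then h(Tier 2) = 1 and h(Resolved) = 0. By first-step analysis:
h(Escalated) = 0.2·0 + 0.2·h(Escalated) + 0.16·h(Tier 1) + 0.2·1 + 0.24·h(Tier 3)
h(Tier 1) = 0.28·0 + 0.32·h(Escalated) + 0.08·h(Tier 1) + 0.16·1 + 0.16·h(Tier 3)
h(Tier 3) = 0.36·0 + 0.16·h(Escalated) + 0.16·h(Tier 1) + 0.2·1 + 0.12·h(Tier 3)
Solving: h(Escalated) = 0.4426, h(Tier 1) = 0.3938, h(Tier 3) = 0.3793.
Starting from Escalated, the probability is 0.4426.

0.4426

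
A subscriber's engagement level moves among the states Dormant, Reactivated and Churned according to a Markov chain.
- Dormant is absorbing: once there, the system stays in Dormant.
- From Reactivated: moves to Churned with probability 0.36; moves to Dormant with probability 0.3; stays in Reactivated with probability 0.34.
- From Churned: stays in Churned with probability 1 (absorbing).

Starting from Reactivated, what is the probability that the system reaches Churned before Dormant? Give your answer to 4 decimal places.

0.5455

Let h(s) be the probability of absorption at Churned starting from transient state s. Then h(Churned) = 1 and h(Dormant) = 0. By first-step analysis:
h(Reactivated) = 0.3·0 + 0.34·h(Reactivated) + 0.36·1
Solving: h(Reactivated) = 0.5455.
Starting from Reactivated, the probability is 0.5455.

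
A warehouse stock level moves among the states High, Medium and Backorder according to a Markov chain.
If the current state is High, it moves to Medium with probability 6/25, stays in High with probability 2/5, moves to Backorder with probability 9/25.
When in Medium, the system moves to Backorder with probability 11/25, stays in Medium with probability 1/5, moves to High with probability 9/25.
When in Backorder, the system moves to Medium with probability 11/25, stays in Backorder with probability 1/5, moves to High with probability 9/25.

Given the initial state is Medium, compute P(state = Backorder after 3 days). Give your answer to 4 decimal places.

0.3367

Propagate the distribution vector 3 days from Medium.
After 0 days: (0.0000, 1.0000, 0.0000)
After 1 day: (0.3600, 0.2000, 0.4400)
After 2 days: (0.3744, 0.3200, 0.3056)
After 3 days: (0.3750, 0.2883, 0.3367)
P(in Backorder after 3 days) = 0.3367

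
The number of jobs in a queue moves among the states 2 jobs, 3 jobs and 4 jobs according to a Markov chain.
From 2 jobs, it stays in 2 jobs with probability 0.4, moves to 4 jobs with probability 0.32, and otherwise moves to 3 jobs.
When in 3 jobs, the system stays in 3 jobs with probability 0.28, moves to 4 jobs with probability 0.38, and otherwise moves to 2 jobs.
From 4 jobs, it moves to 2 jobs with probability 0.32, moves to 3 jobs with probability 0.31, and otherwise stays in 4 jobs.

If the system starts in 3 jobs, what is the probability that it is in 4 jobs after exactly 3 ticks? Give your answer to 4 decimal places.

Propagate the distribution vector 3 ticks from 3 jobs.
After 0 ticks: (0.0000, 1.0000, 0.0000)
After 1 tick: (0.3400, 0.2800, 0.3800)
After 2 ticks: (0.3528, 0.2914, 0.3558)
After 3 ticks: (0.3541, 0.2907, 0.3553)
P(in 4 jobs after 3 ticks) = 0.3553

0.3553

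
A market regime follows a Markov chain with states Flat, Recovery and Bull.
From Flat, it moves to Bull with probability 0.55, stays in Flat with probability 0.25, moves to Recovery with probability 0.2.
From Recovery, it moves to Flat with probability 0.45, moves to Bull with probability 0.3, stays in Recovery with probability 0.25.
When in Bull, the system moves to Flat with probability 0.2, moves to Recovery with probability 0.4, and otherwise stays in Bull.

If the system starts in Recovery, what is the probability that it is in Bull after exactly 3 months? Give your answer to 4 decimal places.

0.4155

Propagate the distribution vector 3 months from Recovery.
After 0 months: (0.0000, 1.0000, 0.0000)
After 1 month: (0.4500, 0.2500, 0.3000)
After 2 months: (0.2850, 0.2725, 0.4425)
After 3 months: (0.2824, 0.3021, 0.4155)
P(in Bull after 3 months) = 0.4155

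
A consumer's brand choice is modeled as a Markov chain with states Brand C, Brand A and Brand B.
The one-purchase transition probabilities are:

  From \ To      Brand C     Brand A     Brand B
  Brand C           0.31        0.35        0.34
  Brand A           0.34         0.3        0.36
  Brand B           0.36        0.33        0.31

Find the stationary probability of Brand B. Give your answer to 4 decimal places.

Let the stationary distribution be π with π = πP and π_1 + π_2 + π_3 = 1.
π_1 = 0.31·π_1 + 0.34·π_2 + 0.36·π_3
π_2 = 0.35·π_1 + 0.3·π_2 + 0.33·π_3
Solving with the normalization constraint gives π = (0.3366, 0.3269, 0.3364).
So the stationary probability of Brand B is 0.3364.

0.3364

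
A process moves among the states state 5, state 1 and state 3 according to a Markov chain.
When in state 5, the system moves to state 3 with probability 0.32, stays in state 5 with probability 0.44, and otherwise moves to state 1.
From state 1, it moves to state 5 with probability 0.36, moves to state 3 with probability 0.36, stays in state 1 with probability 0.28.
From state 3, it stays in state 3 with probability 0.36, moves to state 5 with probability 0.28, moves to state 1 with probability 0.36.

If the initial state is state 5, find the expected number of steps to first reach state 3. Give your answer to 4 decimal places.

Let t(s) be the expected number of steps to first reach state 3 from state s, with t(state 3) = 0. Conditioning on the first step:
t(state 5) = 1 + 0.44·t(state 5) + 0.24·t(state 1)
t(state 1) = 1 + 0.36·t(state 5) + 0.28·t(state 1)
Solving: t(state 5) = 3.0303, t(state 1) = 2.9040.
Expected steps from state 5 to state 3: 3.0303.

3.0303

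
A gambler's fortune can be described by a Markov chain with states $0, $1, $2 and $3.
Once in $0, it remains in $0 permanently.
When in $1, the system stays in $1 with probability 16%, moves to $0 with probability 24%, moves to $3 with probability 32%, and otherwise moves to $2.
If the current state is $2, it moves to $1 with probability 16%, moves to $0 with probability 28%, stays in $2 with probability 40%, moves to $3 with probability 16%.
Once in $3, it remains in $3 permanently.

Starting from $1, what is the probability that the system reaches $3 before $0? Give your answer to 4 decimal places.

Let h(s) be the probability of absorption at $3 starting from transient state s. Then h($3) = 1 and h($0) = 0. By first-step analysis:
h($1) = 0.24·0 + 0.16·h($1) + 0.28·h($2) + 0.32·1
h($2) = 0.28·0 + 0.16·h($1) + 0.4·h($2) + 0.16·1
Solving: h($1) = 0.5157, h($2) = 0.4042.
Starting from $1, the probability is 0.5157.

0.5157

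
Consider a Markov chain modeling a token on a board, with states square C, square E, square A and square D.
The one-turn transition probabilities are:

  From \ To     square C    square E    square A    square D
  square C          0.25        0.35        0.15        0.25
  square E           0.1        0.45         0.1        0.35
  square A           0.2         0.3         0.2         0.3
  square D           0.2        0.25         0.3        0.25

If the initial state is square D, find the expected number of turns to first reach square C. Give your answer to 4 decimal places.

5.9732

Let t(s) be the expected number of turns to first reach square C from state s, with t(square C) = 0. Conditioning on the first turn:
t(square E) = 1 + 0.45·t(square E) + 0.1·t(square A) + 0.35·t(square D)
t(square A) = 1 + 0.3·t(square E) + 0.2·t(square A) + 0.3·t(square D)
t(square D) = 1 + 0.25·t(square E) + 0.3·t(square A) + 0.25·t(square D)
Solving: t(square E) = 6.7114, t(square A) = 6.0067, t(square D) = 5.9732.
Expected turns from square D to square C: 5.9732.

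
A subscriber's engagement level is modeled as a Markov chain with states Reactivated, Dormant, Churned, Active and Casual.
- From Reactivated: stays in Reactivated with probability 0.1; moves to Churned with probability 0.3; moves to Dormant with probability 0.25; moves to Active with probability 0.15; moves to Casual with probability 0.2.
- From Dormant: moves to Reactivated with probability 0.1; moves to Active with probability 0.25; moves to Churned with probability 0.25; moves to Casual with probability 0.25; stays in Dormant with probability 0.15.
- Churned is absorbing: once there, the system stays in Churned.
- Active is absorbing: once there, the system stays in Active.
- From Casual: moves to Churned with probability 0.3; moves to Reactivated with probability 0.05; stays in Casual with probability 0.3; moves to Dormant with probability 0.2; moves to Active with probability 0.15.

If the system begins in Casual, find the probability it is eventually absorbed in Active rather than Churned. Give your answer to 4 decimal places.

0.3684

Let h(s) be the probability of absorption at Active starting from transient state s. Then h(Active) = 1 and h(Churned) = 0. By first-step analysis:
h(Reactivated) = 0.1·h(Reactivated) + 0.25·h(Dormant) + 0.3·0 + 0.15·1 + 0.2·h(Casual)
h(Dormant) = 0.1·h(Reactivated) + 0.15·h(Dormant) + 0.25·0 + 0.25·1 + 0.25·h(Casual)
h(Casual) = 0.05·h(Reactivated) + 0.2·h(Dormant) + 0.3·0 + 0.15·1 + 0.3·h(Casual)
Solving: h(Reactivated) = 0.3725, h(Dormant) = 0.4463, h(Casual) = 0.3684.
Starting from Casual, the probability is 0.3684.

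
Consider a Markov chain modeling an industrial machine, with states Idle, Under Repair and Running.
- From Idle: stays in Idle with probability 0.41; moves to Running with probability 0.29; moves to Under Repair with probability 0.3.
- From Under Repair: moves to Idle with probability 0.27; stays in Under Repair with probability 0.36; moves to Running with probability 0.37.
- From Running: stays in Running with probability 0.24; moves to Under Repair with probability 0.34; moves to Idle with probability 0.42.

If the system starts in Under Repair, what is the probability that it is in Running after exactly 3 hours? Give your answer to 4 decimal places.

Propagate the distribution vector 3 hours from Under Repair.
After 0 hours: (0.0000, 1.0000, 0.0000)
After 1 hour: (0.2700, 0.3600, 0.3700)
After 2 hours: (0.3633, 0.3364, 0.3003)
After 3 hours: (0.3659, 0.3322, 0.3019)
P(in Running after 3 hours) = 0.3019

0.3019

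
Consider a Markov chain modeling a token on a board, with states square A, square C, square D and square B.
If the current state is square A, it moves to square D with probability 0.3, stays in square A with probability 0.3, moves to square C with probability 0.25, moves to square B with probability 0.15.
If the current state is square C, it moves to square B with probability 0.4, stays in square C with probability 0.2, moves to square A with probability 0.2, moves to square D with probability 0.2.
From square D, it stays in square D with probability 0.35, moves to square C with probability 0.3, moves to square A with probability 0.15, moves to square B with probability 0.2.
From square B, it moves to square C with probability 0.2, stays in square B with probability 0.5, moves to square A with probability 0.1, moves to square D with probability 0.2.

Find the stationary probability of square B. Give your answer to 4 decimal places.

0.3404

Let the stationary distribution be π with π = πP and π_1 + π_2 + π_3 + π_4 = 1.
π_1 = 0.3·π_1 + 0.2·π_2 + 0.15·π_3 + 0.1·π_4
π_2 = 0.25·π_1 + 0.2·π_2 + 0.3·π_3 + 0.2·π_4
π_3 = 0.3·π_1 + 0.2·π_2 + 0.35·π_3 + 0.2·π_4
Solving with the normalization constraint gives π = (0.1702, 0.2340, 0.2553, 0.3404).
So the stationary probability of square B is 0.3404.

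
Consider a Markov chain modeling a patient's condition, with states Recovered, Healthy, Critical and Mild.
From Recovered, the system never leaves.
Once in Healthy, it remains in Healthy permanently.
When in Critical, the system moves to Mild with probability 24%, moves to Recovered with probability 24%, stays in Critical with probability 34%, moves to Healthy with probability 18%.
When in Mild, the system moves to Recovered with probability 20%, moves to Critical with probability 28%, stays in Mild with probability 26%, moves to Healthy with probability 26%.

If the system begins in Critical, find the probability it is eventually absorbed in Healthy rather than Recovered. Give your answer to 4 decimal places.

0.4644

Let h(s) be the probability of absorption at Healthy starting from transient state s. Then h(Healthy) = 1 and h(Recovered) = 0. By first-step analysis:
h(Critical) = 0.24·0 + 0.18·1 + 0.34·h(Critical) + 0.24·h(Mild)
h(Mild) = 0.2·0 + 0.26·1 + 0.28·h(Critical) + 0.26·h(Mild)
Solving: h(Critical) = 0.4644, h(Mild) = 0.5271.
Starting from Critical, the probability is 0.4644.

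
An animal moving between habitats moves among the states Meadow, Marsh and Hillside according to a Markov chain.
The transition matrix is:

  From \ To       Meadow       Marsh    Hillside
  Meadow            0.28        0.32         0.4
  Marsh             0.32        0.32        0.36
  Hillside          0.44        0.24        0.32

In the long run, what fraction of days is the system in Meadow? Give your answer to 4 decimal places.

Let the stationary distribution be π with π = πP and π_1 + π_2 + π_3 = 1.
π_1 = 0.28·π_1 + 0.32·π_2 + 0.44·π_3
π_2 = 0.32·π_1 + 0.32·π_2 + 0.24·π_3
Solving with the normalization constraint gives π = (0.3492, 0.2912, 0.3596).
So the stationary probability of Meadow is 0.3492.

0.3492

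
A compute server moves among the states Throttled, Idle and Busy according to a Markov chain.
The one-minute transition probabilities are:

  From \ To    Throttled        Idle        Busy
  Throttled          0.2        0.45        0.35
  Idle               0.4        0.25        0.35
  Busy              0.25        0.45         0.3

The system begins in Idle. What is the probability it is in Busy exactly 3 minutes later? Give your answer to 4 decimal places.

0.3334

Propagate the distribution vector 3 minutes from Idle.
After 0 minutes: (0.0000, 1.0000, 0.0000)
After 1 minute: (0.4000, 0.2500, 0.3500)
After 2 minutes: (0.2675, 0.4000, 0.3325)
After 3 minutes: (0.2966, 0.3700, 0.3334)
P(in Busy after 3 minutes) = 0.3334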